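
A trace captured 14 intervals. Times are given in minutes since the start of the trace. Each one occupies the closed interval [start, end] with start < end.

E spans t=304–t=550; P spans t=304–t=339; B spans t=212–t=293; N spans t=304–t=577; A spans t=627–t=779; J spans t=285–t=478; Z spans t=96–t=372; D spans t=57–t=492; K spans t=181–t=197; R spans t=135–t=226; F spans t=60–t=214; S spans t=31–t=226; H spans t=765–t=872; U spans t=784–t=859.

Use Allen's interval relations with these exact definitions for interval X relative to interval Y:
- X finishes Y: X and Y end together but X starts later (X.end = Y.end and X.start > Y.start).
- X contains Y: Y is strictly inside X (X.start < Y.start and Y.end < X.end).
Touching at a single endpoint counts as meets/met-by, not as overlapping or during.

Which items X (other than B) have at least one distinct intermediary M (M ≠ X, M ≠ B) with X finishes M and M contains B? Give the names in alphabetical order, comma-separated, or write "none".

none

Target B = [t=212, t=293].
Intermediaries M with M contains B: D, Z.
Via D — items with X finishes D: none.
Via Z — items with X finishes Z: none.
Union: none.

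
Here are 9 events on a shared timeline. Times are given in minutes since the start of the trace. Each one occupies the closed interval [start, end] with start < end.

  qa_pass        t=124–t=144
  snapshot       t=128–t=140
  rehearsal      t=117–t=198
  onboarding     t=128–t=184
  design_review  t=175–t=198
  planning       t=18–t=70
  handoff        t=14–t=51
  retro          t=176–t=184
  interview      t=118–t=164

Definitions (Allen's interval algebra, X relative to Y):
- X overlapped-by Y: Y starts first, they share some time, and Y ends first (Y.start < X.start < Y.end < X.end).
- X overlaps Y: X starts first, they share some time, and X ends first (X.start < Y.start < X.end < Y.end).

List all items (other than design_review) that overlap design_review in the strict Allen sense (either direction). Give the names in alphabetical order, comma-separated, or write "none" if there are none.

Target design_review = [t=175, t=198].
handoff [t=14, t=51] → before → no.
interview [t=118, t=164] → before → no.
onboarding [t=128, t=184] → overlaps → yes.
planning [t=18, t=70] → before → no.
qa_pass [t=124, t=144] → before → no.
rehearsal [t=117, t=198] → finished-by → no.
retro [t=176, t=184] → during → no.
snapshot [t=128, t=140] → before → no.
Result: onboarding.

onboarding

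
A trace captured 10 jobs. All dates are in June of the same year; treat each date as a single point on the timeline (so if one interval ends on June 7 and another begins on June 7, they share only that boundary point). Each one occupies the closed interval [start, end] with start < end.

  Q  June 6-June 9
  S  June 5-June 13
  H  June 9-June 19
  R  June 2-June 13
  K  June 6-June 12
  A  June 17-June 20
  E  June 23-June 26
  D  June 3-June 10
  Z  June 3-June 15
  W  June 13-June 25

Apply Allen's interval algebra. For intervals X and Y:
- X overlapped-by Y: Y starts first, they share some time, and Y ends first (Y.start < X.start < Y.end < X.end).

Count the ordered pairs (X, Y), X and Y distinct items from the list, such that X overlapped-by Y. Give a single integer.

Checking all 90 ordered pairs for relation 'overlapped-by'; matching pairs in alphabetical order:
(A, H): A overlapped-by H ✓
(E, W): E overlapped-by W ✓
(H, D): H overlapped-by D ✓
(H, K): H overlapped-by K ✓
(H, R): H overlapped-by R ✓
(H, S): H overlapped-by S ✓
(H, Z): H overlapped-by Z ✓
(K, D): K overlapped-by D ✓
(S, D): S overlapped-by D ✓
(W, H): W overlapped-by H ✓
(W, Z): W overlapped-by Z ✓
(Z, R): Z overlapped-by R ✓
Count: 12.

12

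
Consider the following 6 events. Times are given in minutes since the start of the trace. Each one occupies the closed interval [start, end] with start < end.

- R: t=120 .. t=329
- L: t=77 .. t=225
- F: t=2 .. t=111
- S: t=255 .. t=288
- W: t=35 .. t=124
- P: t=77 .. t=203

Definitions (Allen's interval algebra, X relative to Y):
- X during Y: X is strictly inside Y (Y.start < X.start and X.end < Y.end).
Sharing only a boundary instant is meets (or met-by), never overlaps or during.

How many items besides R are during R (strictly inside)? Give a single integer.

Target R = [t=120, t=329].
F [t=2, t=111] → before → no.
L [t=77, t=225] → overlaps → no.
P [t=77, t=203] → overlaps → no.
S [t=255, t=288] → during → counts.
W [t=35, t=124] → overlaps → no.
Total: 1.

1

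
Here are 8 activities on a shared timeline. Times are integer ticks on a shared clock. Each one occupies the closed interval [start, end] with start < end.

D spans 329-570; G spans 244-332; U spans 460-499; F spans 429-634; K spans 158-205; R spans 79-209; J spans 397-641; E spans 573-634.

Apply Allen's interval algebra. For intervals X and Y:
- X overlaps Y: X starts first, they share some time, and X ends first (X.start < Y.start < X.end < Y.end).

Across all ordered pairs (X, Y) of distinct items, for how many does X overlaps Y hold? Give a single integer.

Checking all 56 ordered pairs for relation 'overlaps'; matching pairs in alphabetical order:
(D, F): D overlaps F ✓
(D, J): D overlaps J ✓
(G, D): G overlaps D ✓
Count: 3.

3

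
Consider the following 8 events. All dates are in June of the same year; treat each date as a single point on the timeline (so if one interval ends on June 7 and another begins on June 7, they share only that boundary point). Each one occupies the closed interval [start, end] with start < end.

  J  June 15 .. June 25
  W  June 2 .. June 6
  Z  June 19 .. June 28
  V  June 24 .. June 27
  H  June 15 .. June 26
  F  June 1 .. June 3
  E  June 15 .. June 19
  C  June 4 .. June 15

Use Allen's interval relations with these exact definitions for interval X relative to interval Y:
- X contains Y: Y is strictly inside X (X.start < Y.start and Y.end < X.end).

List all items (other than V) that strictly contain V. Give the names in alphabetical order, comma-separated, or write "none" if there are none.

Target V = [June 24, June 27].
C [June 4, June 15] → before → no.
E [June 15, June 19] → before → no.
F [June 1, June 3] → before → no.
H [June 15, June 26] → overlaps → no.
J [June 15, June 25] → overlaps → no.
W [June 2, June 6] → before → no.
Z [June 19, June 28] → contains → yes.
Result: Z.

Z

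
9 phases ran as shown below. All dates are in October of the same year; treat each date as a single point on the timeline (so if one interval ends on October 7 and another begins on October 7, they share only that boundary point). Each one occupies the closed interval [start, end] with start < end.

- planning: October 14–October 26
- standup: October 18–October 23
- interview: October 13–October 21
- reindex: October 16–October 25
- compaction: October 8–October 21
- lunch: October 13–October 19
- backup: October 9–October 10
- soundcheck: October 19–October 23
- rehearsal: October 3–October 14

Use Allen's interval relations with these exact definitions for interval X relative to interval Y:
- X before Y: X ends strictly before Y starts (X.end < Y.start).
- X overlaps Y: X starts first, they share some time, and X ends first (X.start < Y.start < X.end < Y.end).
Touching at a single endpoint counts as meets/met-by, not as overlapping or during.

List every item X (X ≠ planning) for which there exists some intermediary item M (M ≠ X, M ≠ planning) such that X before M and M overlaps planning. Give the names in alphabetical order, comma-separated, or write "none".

backup

Target planning = [October 14, October 26].
Intermediaries M with M overlaps planning: compaction, interview, lunch.
Via compaction — items with X before compaction: none.
Via interview — items with X before interview: backup.
Via lunch — items with X before lunch: backup.
Union: backup.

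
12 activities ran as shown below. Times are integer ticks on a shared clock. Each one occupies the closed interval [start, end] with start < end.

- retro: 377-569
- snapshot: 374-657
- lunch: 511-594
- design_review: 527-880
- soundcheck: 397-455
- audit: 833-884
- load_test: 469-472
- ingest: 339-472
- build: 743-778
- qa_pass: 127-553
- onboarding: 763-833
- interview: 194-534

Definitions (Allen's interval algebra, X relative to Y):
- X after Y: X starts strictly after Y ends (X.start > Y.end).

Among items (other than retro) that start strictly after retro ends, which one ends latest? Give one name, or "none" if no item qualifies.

audit

Target retro = [377, 569].
audit [833, 884] → after → candidate.
build [743, 778] → after → candidate.
design_review [527, 880] → overlapped-by → excluded.
ingest [339, 472] → overlaps → excluded.
interview [194, 534] → overlaps → excluded.
load_test [469, 472] → during → excluded.
lunch [511, 594] → overlapped-by → excluded.
onboarding [763, 833] → after → candidate.
qa_pass [127, 553] → overlaps → excluded.
snapshot [374, 657] → contains → excluded.
soundcheck [397, 455] → during → excluded.
Among candidates, latest end is 884 → audit.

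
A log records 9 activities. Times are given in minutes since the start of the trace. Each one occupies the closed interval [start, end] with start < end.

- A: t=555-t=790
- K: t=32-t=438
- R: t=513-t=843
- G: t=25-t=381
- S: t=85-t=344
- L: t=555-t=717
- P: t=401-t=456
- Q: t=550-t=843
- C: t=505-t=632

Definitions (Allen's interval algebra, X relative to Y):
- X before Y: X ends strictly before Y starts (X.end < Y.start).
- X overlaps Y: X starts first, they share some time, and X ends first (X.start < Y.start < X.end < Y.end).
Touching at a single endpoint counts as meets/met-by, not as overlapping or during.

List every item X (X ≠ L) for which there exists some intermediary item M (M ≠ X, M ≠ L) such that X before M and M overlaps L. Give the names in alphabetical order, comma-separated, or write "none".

Target L = [t=555, t=717].
Intermediaries M with M overlaps L: C.
Via C — items with X before C: G, K, P, S.
Union: G, K, P, S.

G, K, P, S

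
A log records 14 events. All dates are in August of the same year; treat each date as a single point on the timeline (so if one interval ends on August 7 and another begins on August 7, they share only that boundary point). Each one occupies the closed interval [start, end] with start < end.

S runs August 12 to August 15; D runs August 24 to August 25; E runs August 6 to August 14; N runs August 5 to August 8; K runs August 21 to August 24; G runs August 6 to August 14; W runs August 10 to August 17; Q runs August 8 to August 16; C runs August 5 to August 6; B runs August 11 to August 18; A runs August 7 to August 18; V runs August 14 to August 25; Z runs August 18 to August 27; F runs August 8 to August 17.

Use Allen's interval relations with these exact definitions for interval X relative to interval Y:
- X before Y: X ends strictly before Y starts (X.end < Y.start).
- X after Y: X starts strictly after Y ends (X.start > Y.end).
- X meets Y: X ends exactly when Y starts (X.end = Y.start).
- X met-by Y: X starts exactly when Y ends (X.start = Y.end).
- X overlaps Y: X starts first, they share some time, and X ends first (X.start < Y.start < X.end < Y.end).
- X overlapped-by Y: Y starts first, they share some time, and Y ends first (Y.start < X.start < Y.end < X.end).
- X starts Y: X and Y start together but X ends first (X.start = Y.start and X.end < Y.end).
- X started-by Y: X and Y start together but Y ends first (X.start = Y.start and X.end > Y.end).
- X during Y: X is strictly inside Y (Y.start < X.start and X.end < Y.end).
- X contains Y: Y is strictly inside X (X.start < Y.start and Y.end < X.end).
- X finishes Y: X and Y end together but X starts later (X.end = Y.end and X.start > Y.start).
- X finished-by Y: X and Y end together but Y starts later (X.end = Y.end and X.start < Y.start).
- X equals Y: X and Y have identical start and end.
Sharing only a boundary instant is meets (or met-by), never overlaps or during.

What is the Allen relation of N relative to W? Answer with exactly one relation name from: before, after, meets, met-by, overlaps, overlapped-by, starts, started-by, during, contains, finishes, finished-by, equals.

before

N = [August 5, August 8]; W = [August 10, August 17].
Compare endpoints: N.start < W.start, N.start < W.end, N.end < W.start, N.end < W.end.
That pattern is 'before'.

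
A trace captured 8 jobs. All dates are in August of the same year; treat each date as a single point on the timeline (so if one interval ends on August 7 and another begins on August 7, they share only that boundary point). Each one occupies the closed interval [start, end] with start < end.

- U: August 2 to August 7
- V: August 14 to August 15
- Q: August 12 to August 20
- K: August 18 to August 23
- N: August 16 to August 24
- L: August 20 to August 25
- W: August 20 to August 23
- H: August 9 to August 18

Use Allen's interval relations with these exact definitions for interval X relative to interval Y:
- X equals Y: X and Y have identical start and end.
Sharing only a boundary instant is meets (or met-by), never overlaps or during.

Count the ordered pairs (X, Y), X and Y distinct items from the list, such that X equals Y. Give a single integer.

0

Checking all 56 ordered pairs for relation 'equals'; matching pairs in alphabetical order:
No pair satisfies it.
Count: 0.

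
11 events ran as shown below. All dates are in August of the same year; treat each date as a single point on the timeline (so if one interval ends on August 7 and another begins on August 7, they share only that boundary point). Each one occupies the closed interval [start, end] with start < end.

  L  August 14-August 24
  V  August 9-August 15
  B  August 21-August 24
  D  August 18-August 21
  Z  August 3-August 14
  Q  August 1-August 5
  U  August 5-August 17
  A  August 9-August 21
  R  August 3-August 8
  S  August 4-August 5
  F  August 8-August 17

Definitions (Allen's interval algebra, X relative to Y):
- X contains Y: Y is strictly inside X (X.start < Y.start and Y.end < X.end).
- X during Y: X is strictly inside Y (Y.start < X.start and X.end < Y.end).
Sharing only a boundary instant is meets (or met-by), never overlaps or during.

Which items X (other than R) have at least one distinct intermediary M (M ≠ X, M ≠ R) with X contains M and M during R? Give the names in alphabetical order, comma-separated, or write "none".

Z

Target R = [August 3, August 8].
Intermediaries M with M during R: S.
Via S — items with X contains S: Z.
Union: Z.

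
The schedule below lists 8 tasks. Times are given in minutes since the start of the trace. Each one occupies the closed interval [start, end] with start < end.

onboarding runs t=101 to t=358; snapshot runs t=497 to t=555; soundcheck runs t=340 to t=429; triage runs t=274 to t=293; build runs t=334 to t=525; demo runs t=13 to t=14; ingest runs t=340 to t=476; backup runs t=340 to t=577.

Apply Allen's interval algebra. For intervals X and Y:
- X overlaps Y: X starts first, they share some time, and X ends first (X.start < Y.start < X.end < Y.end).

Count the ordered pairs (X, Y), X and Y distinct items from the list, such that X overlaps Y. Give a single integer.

6

Checking all 56 ordered pairs for relation 'overlaps'; matching pairs in alphabetical order:
(build, backup): build overlaps backup ✓
(build, snapshot): build overlaps snapshot ✓
(onboarding, backup): onboarding overlaps backup ✓
(onboarding, build): onboarding overlaps build ✓
(onboarding, ingest): onboarding overlaps ingest ✓
(onboarding, soundcheck): onboarding overlaps soundcheck ✓
Count: 6.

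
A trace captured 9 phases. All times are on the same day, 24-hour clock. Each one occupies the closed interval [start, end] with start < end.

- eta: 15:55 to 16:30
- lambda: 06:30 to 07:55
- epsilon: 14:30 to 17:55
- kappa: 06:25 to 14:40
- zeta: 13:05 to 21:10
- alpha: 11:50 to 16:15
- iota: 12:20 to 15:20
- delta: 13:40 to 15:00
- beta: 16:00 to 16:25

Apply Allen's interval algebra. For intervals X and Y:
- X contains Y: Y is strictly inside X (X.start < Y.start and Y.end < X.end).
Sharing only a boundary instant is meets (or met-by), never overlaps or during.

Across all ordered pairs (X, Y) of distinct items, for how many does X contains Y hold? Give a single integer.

Checking all 72 ordered pairs for relation 'contains'; matching pairs in alphabetical order:
(alpha, delta): alpha contains delta ✓
(alpha, iota): alpha contains iota ✓
(epsilon, beta): epsilon contains beta ✓
(epsilon, eta): epsilon contains eta ✓
(eta, beta): eta contains beta ✓
(iota, delta): iota contains delta ✓
(kappa, lambda): kappa contains lambda ✓
(zeta, beta): zeta contains beta ✓
(zeta, delta): zeta contains delta ✓
(zeta, epsilon): zeta contains epsilon ✓
(zeta, eta): zeta contains eta ✓
Count: 11.

11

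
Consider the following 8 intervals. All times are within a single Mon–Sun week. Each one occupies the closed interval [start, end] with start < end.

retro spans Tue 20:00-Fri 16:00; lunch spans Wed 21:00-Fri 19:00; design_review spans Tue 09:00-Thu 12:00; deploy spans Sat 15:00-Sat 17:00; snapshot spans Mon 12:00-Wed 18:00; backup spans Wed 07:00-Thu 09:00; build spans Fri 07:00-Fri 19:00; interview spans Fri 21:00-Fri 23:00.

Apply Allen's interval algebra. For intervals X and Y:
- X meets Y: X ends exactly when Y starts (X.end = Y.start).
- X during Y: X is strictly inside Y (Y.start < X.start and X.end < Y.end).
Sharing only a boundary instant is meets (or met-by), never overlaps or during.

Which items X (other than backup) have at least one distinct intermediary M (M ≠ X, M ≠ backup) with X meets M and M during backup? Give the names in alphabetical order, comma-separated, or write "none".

Target backup = [Wed 07:00, Thu 09:00].
Intermediaries M with M during backup: none.
Union: none.

none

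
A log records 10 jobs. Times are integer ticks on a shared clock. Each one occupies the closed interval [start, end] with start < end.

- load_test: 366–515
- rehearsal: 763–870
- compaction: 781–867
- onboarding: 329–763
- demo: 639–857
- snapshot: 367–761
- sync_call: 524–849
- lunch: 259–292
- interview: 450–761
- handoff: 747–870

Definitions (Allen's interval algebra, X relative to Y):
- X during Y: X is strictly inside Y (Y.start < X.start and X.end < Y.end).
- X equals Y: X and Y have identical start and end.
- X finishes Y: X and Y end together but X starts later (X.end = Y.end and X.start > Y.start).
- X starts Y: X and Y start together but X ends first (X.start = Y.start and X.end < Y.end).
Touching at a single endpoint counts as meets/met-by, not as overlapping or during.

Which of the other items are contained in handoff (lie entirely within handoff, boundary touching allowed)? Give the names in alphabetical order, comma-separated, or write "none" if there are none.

Target handoff = [747, 870].
compaction [781, 867] → during → yes.
demo [639, 857] → overlaps → no.
interview [450, 761] → overlaps → no.
load_test [366, 515] → before → no.
lunch [259, 292] → before → no.
onboarding [329, 763] → overlaps → no.
rehearsal [763, 870] → finishes → yes.
snapshot [367, 761] → overlaps → no.
sync_call [524, 849] → overlaps → no.
Result: compaction, rehearsal.

compaction, rehearsal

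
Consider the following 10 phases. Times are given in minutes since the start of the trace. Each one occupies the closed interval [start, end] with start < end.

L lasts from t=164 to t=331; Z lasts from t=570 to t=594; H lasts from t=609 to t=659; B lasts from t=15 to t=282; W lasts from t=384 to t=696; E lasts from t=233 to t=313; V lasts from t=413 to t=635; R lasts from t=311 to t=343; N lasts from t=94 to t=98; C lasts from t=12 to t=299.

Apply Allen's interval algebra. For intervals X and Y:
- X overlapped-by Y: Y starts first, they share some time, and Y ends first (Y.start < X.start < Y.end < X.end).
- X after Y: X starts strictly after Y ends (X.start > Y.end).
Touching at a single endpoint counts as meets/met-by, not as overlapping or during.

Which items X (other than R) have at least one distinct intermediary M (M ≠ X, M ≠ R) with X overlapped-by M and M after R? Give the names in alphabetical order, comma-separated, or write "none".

H

Target R = [t=311, t=343].
Intermediaries M with M after R: H, V, W, Z.
Via H — items with X overlapped-by H: none.
Via V — items with X overlapped-by V: H.
Via W — items with X overlapped-by W: none.
Via Z — items with X overlapped-by Z: none.
Union: H.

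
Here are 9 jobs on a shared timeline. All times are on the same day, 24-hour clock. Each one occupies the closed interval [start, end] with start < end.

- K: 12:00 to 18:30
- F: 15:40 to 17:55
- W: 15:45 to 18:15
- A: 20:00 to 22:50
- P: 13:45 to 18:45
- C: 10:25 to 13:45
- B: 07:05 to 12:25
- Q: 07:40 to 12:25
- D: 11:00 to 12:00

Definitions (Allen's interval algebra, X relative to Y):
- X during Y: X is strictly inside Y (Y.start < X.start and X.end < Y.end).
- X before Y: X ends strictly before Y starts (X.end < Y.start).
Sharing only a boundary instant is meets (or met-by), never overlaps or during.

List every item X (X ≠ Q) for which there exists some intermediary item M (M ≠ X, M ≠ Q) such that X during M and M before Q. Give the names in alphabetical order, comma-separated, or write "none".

none

Target Q = [07:40, 12:25].
Intermediaries M with M before Q: none.
Union: none.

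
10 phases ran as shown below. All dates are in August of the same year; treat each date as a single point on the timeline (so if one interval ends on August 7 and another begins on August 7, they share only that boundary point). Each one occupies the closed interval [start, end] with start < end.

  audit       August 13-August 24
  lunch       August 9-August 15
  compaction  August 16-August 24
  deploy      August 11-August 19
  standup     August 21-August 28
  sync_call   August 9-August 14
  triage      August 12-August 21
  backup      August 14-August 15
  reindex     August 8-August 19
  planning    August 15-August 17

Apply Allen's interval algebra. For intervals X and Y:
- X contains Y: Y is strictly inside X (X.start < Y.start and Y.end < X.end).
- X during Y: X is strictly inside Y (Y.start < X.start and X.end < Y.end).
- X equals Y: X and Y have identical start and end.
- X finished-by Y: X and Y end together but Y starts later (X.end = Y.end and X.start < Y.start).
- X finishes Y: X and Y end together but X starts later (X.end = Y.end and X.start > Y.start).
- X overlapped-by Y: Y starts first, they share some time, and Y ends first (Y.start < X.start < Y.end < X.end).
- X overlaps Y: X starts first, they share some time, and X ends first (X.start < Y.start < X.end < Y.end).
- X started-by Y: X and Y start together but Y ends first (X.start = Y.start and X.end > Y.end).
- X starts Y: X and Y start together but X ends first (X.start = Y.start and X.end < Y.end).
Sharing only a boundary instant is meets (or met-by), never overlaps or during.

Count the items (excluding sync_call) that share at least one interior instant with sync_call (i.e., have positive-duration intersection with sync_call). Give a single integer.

5

Target sync_call = [August 9, August 14].
audit [August 13, August 24] → overlapped-by → counts.
backup [August 14, August 15] → met-by → no.
compaction [August 16, August 24] → after → no.
deploy [August 11, August 19] → overlapped-by → counts.
lunch [August 9, August 15] → started-by → counts.
planning [August 15, August 17] → after → no.
reindex [August 8, August 19] → contains → counts.
standup [August 21, August 28] → after → no.
triage [August 12, August 21] → overlapped-by → counts.
Total: 5.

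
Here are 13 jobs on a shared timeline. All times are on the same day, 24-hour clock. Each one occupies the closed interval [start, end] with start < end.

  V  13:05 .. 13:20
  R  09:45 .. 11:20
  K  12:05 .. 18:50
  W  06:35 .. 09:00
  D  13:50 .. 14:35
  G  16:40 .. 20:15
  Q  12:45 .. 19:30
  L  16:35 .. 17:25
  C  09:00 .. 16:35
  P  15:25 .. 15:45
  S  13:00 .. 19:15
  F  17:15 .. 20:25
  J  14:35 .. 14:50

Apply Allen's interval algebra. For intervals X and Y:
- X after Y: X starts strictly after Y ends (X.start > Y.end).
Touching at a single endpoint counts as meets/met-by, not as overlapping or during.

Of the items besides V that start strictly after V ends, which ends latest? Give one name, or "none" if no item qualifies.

Target V = [13:05, 13:20].
C [09:00, 16:35] → contains → excluded.
D [13:50, 14:35] → after → candidate.
F [17:15, 20:25] → after → candidate.
G [16:40, 20:15] → after → candidate.
J [14:35, 14:50] → after → candidate.
K [12:05, 18:50] → contains → excluded.
L [16:35, 17:25] → after → candidate.
P [15:25, 15:45] → after → candidate.
Q [12:45, 19:30] → contains → excluded.
R [09:45, 11:20] → before → excluded.
S [13:00, 19:15] → contains → excluded.
W [06:35, 09:00] → before → excluded.
Among candidates, latest end is 20:25 → F.

F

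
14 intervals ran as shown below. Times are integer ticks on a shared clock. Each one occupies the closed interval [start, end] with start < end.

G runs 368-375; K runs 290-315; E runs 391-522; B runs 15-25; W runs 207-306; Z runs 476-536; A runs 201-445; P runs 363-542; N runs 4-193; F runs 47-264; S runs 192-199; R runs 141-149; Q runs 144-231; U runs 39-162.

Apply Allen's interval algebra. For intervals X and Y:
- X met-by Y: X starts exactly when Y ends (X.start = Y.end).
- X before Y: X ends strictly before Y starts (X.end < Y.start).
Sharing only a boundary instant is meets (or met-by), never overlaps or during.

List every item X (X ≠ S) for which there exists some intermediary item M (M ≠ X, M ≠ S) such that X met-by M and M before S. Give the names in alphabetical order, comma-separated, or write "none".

Target S = [192, 199].
Intermediaries M with M before S: B, R, U.
Via B — items with X met-by B: none.
Via R — items with X met-by R: none.
Via U — items with X met-by U: none.
Union: none.

none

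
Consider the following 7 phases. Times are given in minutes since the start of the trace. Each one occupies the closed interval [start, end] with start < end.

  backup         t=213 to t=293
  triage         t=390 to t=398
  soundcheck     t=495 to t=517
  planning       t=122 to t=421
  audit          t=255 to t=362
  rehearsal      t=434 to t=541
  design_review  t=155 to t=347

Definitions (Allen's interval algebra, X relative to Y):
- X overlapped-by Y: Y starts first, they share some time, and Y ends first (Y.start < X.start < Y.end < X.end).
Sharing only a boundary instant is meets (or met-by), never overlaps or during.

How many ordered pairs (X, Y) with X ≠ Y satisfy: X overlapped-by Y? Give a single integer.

Checking all 42 ordered pairs for relation 'overlapped-by'; matching pairs in alphabetical order:
(audit, backup): audit overlapped-by backup ✓
(audit, design_review): audit overlapped-by design_review ✓
Count: 2.

2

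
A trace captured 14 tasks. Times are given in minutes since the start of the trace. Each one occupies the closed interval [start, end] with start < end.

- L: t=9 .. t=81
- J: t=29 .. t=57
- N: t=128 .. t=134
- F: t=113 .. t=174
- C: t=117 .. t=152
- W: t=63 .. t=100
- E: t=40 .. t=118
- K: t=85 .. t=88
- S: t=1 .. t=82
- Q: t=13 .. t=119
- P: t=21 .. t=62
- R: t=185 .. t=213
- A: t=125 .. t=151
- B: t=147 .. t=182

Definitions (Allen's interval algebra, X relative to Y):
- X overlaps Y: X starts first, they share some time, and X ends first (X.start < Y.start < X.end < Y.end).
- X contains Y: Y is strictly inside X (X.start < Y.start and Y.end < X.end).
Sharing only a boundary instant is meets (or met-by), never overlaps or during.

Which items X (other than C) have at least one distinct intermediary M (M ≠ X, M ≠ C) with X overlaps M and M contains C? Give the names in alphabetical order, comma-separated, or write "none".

E, Q

Target C = [t=117, t=152].
Intermediaries M with M contains C: F.
Via F — items with X overlaps F: E, Q.
Union: E, Q.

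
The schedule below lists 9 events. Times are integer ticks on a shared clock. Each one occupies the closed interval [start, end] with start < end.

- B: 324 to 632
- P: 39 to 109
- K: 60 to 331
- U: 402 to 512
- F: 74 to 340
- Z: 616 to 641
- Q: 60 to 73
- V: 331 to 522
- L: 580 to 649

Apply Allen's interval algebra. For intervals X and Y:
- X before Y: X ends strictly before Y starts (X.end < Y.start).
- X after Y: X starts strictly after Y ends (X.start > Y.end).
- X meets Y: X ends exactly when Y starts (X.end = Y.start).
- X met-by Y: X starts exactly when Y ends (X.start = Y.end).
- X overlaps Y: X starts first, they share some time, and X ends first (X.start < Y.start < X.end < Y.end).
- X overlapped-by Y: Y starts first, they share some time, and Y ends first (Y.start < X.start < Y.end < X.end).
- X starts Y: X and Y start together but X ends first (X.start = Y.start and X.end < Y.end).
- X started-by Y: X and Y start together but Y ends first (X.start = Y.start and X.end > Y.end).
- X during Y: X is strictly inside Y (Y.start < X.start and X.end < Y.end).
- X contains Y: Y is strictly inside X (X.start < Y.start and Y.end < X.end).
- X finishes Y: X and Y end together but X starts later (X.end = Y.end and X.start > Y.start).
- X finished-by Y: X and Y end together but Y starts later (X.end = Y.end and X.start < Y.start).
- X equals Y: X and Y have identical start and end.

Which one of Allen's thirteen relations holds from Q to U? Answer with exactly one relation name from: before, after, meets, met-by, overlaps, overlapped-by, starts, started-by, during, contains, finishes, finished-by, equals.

before

Q = [60, 73]; U = [402, 512].
Compare endpoints: Q.start < U.start, Q.start < U.end, Q.end < U.start, Q.end < U.end.
That pattern is 'before'.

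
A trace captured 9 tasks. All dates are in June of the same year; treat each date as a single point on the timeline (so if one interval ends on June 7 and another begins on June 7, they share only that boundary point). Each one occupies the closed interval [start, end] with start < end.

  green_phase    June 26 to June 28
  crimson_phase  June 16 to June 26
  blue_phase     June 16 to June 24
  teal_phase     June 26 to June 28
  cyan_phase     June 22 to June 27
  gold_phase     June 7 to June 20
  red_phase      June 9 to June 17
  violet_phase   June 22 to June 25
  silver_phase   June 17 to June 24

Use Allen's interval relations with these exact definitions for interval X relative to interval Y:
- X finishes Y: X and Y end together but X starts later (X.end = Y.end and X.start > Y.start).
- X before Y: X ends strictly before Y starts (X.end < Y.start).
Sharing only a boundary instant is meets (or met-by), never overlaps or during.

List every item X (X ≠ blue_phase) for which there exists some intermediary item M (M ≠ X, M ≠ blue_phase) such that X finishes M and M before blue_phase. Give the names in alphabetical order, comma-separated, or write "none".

none

Target blue_phase = [June 16, June 24].
Intermediaries M with M before blue_phase: none.
Union: none.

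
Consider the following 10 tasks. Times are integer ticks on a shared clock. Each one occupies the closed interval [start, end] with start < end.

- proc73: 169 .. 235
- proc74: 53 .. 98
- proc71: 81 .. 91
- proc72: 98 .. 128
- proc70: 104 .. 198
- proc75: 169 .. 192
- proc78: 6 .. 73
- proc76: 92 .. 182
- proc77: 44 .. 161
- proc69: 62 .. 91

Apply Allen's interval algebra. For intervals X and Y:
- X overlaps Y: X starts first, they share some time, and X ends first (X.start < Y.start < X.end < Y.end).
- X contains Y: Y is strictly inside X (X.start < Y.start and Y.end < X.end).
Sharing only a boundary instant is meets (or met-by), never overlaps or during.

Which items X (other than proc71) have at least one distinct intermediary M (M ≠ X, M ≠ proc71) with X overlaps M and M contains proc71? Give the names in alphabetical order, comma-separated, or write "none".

Target proc71 = [81, 91].
Intermediaries M with M contains proc71: proc74, proc77.
Via proc74 — items with X overlaps proc74: proc78.
Via proc77 — items with X overlaps proc77: proc78.
Union: proc78.

proc78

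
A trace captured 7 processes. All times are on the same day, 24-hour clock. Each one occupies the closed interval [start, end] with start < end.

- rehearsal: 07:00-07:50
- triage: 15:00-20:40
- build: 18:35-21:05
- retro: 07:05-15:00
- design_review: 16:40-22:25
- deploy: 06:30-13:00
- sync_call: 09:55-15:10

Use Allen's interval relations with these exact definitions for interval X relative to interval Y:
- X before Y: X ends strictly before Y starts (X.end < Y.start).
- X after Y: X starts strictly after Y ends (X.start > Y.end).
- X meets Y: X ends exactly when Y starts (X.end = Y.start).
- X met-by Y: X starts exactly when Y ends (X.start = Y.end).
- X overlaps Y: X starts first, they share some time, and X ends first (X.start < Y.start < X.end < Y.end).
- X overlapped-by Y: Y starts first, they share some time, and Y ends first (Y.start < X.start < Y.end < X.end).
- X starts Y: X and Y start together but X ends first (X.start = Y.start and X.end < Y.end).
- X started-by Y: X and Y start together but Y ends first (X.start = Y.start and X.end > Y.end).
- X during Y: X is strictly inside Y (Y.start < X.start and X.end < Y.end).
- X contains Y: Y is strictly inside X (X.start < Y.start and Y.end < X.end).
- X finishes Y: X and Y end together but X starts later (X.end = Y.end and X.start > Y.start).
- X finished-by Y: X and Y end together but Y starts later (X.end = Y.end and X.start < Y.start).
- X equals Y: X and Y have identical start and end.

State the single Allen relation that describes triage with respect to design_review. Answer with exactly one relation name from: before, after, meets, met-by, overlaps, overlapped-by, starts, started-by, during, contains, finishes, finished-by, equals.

overlaps

triage = [15:00, 20:40]; design_review = [16:40, 22:25].
Compare endpoints: triage.start < design_review.start, triage.start < design_review.end, triage.end > design_review.start, triage.end < design_review.end.
That pattern is 'overlaps'.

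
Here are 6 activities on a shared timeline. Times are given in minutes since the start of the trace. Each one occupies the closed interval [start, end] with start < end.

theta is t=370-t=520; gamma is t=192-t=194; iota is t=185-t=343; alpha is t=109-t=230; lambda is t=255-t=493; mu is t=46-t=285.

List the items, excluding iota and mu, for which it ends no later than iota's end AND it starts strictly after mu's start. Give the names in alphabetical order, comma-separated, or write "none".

Conditions: its end is no later than iota's end (X.end <= t=343) AND its start is strictly after mu's start (X.start > t=46).
alpha: end t=230 <= t=343? ✓; start t=109 > t=46? ✓ → yes.
gamma: end t=194 <= t=343? ✓; start t=192 > t=46? ✓ → yes.
lambda: end t=493 <= t=343? ✗; start t=255 > t=46? ✓ → no.
theta: end t=520 <= t=343? ✗; start t=370 > t=46? ✓ → no.
Result: alpha, gamma.

alpha, gamma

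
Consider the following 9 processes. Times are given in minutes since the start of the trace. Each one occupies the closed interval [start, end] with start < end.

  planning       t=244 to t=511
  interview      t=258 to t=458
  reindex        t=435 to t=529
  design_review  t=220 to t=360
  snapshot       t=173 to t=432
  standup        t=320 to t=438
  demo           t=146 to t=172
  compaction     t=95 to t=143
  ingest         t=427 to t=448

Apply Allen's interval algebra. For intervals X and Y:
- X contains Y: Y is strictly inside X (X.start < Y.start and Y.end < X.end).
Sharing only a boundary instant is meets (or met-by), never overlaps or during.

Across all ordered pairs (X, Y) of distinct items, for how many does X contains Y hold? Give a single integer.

Checking all 72 ordered pairs for relation 'contains'; matching pairs in alphabetical order:
(interview, ingest): interview contains ingest ✓
(interview, standup): interview contains standup ✓
(planning, ingest): planning contains ingest ✓
(planning, interview): planning contains interview ✓
(planning, standup): planning contains standup ✓
(snapshot, design_review): snapshot contains design_review ✓
Count: 6.

6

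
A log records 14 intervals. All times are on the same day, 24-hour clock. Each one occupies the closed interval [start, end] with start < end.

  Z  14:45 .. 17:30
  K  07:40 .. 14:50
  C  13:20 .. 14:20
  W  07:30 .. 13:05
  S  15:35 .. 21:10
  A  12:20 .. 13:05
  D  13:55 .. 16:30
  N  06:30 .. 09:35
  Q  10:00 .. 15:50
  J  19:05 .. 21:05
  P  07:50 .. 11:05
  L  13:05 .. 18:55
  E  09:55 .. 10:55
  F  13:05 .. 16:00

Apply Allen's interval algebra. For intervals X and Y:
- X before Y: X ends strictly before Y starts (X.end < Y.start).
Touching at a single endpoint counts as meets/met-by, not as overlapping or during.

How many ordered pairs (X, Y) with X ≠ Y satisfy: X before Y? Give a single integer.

Checking all 182 ordered pairs for relation 'before'; matching pairs in alphabetical order:
(A, C): A before C ✓
(A, D): A before D ✓
(A, J): A before J ✓
(A, S): A before S ✓
(A, Z): A before Z ✓
(C, J): C before J ✓
(C, S): C before S ✓
(C, Z): C before Z ✓
(D, J): D before J ✓
(E, A): E before A ✓
(E, C): E before C ✓
(E, D): E before D ✓
(E, F): E before F ✓
(E, J): E before J ✓
(E, L): E before L ✓
(E, S): E before S ✓
(E, Z): E before Z ✓
(F, J): F before J ✓
(K, J): K before J ✓
(K, S): K before S ✓
(L, J): L before J ✓
(N, A): N before A ✓
(N, C): N before C ✓
(N, D): N before D ✓
... plus 22 further pairs not listed.
Count: 46.

46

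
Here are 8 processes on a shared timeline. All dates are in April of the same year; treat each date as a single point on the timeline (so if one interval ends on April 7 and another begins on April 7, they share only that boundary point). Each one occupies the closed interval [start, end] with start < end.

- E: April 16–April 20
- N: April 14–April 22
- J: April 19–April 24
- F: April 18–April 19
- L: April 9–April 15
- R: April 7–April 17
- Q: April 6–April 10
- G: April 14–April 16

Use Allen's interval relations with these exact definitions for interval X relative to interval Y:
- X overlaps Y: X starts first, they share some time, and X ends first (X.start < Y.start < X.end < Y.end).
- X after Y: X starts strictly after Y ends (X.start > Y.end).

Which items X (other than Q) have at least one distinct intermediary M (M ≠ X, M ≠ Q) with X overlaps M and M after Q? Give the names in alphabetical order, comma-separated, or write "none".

E, L, N, R

Target Q = [April 6, April 10].
Intermediaries M with M after Q: E, F, G, J, N.
Via E — items with X overlaps E: R.
Via F — items with X overlaps F: none.
Via G — items with X overlaps G: L.
Via J — items with X overlaps J: E, N.
Via N — items with X overlaps N: L, R.
Union: E, L, N, R.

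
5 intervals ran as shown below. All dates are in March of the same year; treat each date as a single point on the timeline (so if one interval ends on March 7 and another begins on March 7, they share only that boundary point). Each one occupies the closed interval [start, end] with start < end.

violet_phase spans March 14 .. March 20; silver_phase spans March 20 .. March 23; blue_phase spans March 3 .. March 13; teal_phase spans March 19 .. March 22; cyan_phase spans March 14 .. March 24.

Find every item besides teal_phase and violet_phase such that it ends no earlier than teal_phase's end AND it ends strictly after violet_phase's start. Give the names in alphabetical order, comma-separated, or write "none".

Conditions: its end is no earlier than teal_phase's end (X.end >= March 22) AND its end is strictly after violet_phase's start (X.end > March 14).
blue_phase: end March 13 >= March 22? ✗; end March 13 > March 14? ✗ → no.
cyan_phase: end March 24 >= March 22? ✓; end March 24 > March 14? ✓ → yes.
silver_phase: end March 23 >= March 22? ✓; end March 23 > March 14? ✓ → yes.
Result: cyan_phase, silver_phase.

cyan_phase, silver_phase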